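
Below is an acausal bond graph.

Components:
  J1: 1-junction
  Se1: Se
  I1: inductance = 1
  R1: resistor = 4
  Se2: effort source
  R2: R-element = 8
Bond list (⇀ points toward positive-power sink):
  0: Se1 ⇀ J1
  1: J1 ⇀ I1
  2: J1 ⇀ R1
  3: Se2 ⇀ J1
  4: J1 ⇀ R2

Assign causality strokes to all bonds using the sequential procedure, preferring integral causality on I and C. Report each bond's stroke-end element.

β0 |J1
β1 |I1
β2 |J1
β3 |J1
β4 |J1

b0 stroke at J1  (Se1: effort source, stroke at far end)
b3 stroke at J1  (Se2: effort source, stroke at far end)
b1 stroke at I1  (I1 outputs flow p/I1)
b2 stroke at J1  (J1: bond 1 brought flow, rest push out)
b4 stroke at J1  (J1: bond 1 brought flow, rest push out)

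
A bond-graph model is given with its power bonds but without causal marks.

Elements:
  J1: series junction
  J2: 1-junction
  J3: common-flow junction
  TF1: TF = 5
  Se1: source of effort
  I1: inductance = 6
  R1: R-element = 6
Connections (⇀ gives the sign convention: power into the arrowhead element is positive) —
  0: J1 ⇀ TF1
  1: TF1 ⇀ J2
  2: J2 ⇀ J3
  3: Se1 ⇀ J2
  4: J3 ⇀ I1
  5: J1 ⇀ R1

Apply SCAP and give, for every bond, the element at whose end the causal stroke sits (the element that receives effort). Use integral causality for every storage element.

bond 3 stroke→J2  (Se1 (Se) sets effort on bond)
bond 4 stroke→I1  (prefer integral on I1)
bond 2 stroke→J3  (1-jn J3 has f-setter on 4)
bond 1 stroke→J2  (J2 flow already set via bond 2)
bond 0 stroke→TF1  (TF1: transformer flips bond 1)
bond 5 stroke→J1  (common-f at J1 fixed by 0)

bond 0 stroke→TF1
bond 1 stroke→J2
bond 2 stroke→J3
bond 3 stroke→J2
bond 4 stroke→I1
bond 5 stroke→J1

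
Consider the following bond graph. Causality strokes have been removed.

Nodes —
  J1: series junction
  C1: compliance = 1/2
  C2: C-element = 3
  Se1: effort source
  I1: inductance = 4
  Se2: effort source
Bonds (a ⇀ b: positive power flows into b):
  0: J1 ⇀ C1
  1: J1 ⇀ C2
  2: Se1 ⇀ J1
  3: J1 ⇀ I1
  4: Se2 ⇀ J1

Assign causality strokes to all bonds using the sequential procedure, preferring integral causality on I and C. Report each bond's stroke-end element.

#2 |J1  (Se1 fixes effort; stroke away)
#4 |J1  (Se2: effort source, stroke at far end)
#0 |J1  (C1 integral (e out))
#1 |J1  (C2: C, integral causality)
#3 |I1  (only one flow-in slot at J1)

b0 |J1
b1 |J1
b2 |J1
b3 |I1
b4 |J1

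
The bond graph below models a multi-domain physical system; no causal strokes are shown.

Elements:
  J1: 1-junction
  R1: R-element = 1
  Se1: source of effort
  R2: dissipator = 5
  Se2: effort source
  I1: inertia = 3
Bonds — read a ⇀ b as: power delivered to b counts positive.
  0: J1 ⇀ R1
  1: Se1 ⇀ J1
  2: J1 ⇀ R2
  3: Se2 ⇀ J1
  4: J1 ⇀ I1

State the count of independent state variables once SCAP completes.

1  (I1 all integral)

bond 1 stroke at J1  (Se1 fixes effort; stroke away)
bond 3 stroke at J1  (Se2 (Se) sets effort on bond)
bond 4 stroke at I1  (prefer integral on I1)
bond 0 stroke at J1  (J1: bond 4 brought flow, rest push out)
bond 2 stroke at J1  (J1: bond 4 brought flow, rest push out)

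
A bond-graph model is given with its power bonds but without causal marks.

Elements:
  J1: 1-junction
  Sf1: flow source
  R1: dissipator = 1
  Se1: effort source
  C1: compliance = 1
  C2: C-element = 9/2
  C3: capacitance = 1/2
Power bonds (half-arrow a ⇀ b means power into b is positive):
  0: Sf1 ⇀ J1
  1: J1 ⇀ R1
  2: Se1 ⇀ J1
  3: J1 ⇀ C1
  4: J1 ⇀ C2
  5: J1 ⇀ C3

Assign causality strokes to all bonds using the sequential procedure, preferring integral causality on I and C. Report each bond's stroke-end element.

bond 0 →Sf1
bond 1 →J1
bond 2 →J1
bond 3 →J1
bond 4 →J1
bond 5 →J1

b0 stroke at Sf1  (Sf1 fixes flow; stroke at Sf1)
b2 stroke at J1  (Se1: effort source, stroke at far end)
b1 stroke at J1  (common-f at J1 fixed by 0)
b3 stroke at J1  (J1 flow already set via bond 0)
b4 stroke at J1  (J1 flow already set via bond 0)
b5 stroke at J1  (J1: bond 0 brought flow, rest push out)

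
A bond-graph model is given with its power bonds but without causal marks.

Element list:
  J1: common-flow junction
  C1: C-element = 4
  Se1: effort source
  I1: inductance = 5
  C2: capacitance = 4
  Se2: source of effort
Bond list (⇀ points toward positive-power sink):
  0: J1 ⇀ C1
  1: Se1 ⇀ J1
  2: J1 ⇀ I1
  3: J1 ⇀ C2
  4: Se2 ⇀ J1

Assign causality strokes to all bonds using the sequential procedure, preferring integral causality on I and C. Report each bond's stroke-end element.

β1 |J1  (Se1: effort source, stroke at far end)
β4 |J1  (source Se2 imposes e)
β0 |J1  (C1 outputs effort q/C1)
β2 |I1  (prefer integral on I1)
β3 |J1  (1-jn J1 has f-setter on 2)

bond 0 |J1
bond 1 |J1
bond 2 |I1
bond 3 |J1
bond 4 |J1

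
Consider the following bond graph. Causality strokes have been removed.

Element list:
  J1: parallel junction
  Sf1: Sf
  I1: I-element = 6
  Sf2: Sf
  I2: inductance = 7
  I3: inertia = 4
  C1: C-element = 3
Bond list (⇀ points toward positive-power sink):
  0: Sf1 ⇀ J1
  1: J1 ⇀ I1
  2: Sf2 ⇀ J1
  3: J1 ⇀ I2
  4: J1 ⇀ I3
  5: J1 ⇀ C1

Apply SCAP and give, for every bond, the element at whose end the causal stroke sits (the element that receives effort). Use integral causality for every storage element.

β0 →Sf1  (source Sf1 imposes f)
β2 →Sf2  (source Sf2 imposes f)
β1 →I1  (I1 outputs flow p/I1)
β3 →I2  (I2 outputs flow p/I2)
β4 →I3  (I3: I, integral causality)
β5 →J1  (only one effort-in slot at J1)

bond 0 →Sf1
bond 1 →I1
bond 2 →Sf2
bond 3 →I2
bond 4 →I3
bond 5 →J1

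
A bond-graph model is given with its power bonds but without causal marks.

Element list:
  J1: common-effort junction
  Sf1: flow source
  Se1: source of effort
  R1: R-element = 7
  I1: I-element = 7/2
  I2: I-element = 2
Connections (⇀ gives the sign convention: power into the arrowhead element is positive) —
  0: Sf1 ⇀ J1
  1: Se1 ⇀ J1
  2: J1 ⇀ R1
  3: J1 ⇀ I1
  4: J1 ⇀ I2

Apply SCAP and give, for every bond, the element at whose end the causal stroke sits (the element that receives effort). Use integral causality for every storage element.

bond 0 →Sf1  (Sf1 fixes flow; stroke at Sf1)
bond 1 →J1  (source Se1 imposes e)
bond 2 →R1  (0-jn J1 has e-setter on 1)
bond 3 →I1  (common-e at J1 fixed by 1)
bond 4 →I2  (0-jn J1 has e-setter on 1)

b0 stroke at Sf1
b1 stroke at J1
b2 stroke at R1
b3 stroke at I1
b4 stroke at I2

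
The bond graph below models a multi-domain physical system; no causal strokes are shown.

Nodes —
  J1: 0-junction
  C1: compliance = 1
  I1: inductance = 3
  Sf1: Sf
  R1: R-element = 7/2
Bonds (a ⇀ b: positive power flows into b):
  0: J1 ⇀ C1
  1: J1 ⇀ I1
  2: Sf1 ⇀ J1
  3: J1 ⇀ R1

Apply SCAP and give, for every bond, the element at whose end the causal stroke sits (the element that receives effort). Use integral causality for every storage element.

#0 →J1
#1 →I1
#2 →Sf1
#3 →R1

b2 stroke at Sf1  (Sf1 (Sf) sets flow on bond)
b0 stroke at J1  (prefer integral on C1)
b1 stroke at I1  (J1 effort already set via bond 0)
b3 stroke at R1  (J1 effort already set via bond 0)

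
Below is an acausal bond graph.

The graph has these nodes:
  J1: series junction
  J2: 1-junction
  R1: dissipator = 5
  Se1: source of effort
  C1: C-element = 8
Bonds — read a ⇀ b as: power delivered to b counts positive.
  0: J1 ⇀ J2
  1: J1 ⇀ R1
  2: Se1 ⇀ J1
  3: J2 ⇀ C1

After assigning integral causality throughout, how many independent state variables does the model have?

b2 stroke at J1  (Se1 (Se) sets effort on bond)
b3 stroke at J2  (C1 integral (e out))
b0 stroke at J1  (closing 1-jn rule on J2)
b1 stroke at R1  (J1: last free bond brings flow in)

1  (C1 all integral)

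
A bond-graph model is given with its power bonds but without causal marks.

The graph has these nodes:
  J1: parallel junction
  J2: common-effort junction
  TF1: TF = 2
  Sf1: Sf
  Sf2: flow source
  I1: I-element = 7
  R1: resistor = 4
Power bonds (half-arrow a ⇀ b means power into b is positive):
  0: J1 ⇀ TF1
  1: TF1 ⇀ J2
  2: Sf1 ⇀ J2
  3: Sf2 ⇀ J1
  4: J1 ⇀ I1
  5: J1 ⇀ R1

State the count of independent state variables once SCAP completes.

1  (I1 all integral)

#2 stroke→Sf1  (Sf1 (Sf) sets flow on bond)
#3 stroke→Sf2  (Sf2 (Sf) sets flow on bond)
#1 stroke→J2  (closing 0-jn rule on J2)
#0 stroke→TF1  (TF1: transformer flips bond 1)
#4 stroke→I1  (I1: I, integral causality)
#5 stroke→J1  (J1: last free bond brings effort in)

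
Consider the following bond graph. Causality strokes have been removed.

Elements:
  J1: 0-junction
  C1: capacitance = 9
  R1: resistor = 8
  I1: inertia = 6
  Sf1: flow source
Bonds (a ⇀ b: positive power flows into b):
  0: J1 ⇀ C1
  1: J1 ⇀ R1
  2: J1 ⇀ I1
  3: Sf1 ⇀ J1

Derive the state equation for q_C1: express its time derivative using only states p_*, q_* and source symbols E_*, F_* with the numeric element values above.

dq_C1/dt = F_Sf1 - p_I1/6 - q_C1/72

bond 3 stroke→Sf1  (source Sf1 imposes f)
bond 0 stroke→J1  (C1 integral (e out))
bond 1 stroke→R1  (J1 effort already set via bond 0)
bond 2 stroke→I1  (0-jn J1 has e-setter on 0)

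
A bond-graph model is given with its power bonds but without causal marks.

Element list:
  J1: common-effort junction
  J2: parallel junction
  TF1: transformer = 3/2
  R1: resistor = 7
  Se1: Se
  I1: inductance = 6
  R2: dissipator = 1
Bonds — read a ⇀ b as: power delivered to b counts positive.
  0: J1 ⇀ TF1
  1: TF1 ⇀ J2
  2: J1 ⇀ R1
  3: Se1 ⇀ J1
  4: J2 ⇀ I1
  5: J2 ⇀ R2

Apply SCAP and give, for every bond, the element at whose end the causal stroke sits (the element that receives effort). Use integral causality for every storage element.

bond 0 stroke at TF1
bond 1 stroke at J2
bond 2 stroke at R1
bond 3 stroke at J1
bond 4 stroke at I1
bond 5 stroke at R2

b3 stroke at J1  (Se1 (Se) sets effort on bond)
b0 stroke at TF1  (J1: bond 3 brought effort, rest push out)
b2 stroke at R1  (J1: bond 3 brought effort, rest push out)
b1 stroke at J2  (TF1: transformer flips bond 0)
b4 stroke at I1  (0-jn J2 has e-setter on 1)
b5 stroke at R2  (common-e at J2 fixed by 1)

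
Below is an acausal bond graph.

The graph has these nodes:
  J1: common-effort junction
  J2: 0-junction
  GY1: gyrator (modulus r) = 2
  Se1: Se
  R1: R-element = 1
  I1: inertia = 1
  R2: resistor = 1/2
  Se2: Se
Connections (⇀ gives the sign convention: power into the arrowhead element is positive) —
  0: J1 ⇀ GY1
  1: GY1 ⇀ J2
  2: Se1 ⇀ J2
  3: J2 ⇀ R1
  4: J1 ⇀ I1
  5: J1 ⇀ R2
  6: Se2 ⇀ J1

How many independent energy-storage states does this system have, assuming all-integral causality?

#2 |J2  (Se1: effort source, stroke at far end)
#6 |J1  (Se2 (Se) sets effort on bond)
#0 |GY1  (common-e at J1 fixed by 6)
#4 |I1  (common-e at J1 fixed by 6)
#5 |R2  (common-e at J1 fixed by 6)
#1 |GY1  (0-jn J2 has e-setter on 2)
#3 |R1  (J2: bond 2 brought effort, rest push out)

1  (I1 all integral)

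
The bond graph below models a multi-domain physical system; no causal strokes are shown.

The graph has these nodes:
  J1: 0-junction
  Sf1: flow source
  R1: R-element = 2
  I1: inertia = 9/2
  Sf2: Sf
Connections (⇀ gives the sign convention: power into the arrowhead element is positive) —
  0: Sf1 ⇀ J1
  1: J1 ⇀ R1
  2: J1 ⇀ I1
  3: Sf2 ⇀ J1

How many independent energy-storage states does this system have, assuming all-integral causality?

1  (I1 all integral)

β0 →Sf1  (Sf1 fixes flow; stroke at Sf1)
β3 →Sf2  (Sf2: flow source, stroke at near end)
β2 →I1  (prefer integral on I1)
β1 →J1  (only one effort-in slot at J1)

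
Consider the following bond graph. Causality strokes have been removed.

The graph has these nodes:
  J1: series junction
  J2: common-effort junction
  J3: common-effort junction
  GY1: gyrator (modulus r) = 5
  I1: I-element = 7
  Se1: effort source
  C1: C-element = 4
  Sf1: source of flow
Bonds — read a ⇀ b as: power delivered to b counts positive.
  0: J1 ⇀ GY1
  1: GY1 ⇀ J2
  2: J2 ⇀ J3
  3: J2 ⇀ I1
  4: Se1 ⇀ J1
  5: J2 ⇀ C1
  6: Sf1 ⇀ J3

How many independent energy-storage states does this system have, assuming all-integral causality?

bond 4 →J1  (Se1 fixes effort; stroke away)
bond 6 →Sf1  (Sf1 (Sf) sets flow on bond)
bond 0 →GY1  (J1 needs exactly one f-in)
bond 2 →J3  (J3: last free bond brings effort in)
bond 1 →GY1  (GY1 both-in/both-out from 0)
bond 3 →I1  (I1 outputs flow p/I1)
bond 5 →J2  (closing 0-jn rule on J2)

2  (C1, I1 all integral)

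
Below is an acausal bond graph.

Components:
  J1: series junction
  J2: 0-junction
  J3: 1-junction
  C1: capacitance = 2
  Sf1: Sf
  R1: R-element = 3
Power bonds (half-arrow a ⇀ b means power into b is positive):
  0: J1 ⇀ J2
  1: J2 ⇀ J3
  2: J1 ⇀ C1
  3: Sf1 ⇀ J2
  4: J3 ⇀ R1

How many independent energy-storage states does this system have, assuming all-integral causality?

1  (C1 all integral)

b3 |Sf1  (Sf1: flow source, stroke at near end)
b2 |J1  (prefer integral on C1)
b0 |J2  (closing 1-jn rule on J1)
b1 |J3  (J2: bond 0 brought effort, rest push out)
b4 |R1  (only one flow-in slot at J3)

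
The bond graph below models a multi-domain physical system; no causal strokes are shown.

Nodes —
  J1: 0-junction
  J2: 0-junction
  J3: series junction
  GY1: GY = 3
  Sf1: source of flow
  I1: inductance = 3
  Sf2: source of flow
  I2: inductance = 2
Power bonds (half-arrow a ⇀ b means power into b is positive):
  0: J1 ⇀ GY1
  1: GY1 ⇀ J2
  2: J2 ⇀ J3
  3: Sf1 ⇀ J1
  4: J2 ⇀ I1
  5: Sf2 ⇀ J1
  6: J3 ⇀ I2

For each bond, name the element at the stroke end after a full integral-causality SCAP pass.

#0 →J1
#1 →J2
#2 →J3
#3 →Sf1
#4 →I1
#5 →Sf2
#6 →I2

b3 stroke at Sf1  (Sf1: flow source, stroke at near end)
b5 stroke at Sf2  (Sf2: flow source, stroke at near end)
b0 stroke at J1  (closing 0-jn rule on J1)
b1 stroke at J2  (GY GY1: same side as bond 0)
b2 stroke at J3  (0-jn J2 has e-setter on 1)
b4 stroke at I1  (J2 effort already set via bond 1)
b6 stroke at I2  (J3 needs exactly one f-in)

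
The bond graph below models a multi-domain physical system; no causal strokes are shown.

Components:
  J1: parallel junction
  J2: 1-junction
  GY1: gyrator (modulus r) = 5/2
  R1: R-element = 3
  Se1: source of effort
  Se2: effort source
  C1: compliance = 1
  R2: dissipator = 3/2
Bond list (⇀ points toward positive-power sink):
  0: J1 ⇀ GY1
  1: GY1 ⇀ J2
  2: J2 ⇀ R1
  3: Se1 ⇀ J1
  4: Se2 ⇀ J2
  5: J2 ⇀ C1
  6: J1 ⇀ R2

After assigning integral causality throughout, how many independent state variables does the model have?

β3 stroke→J1  (Se1: effort source, stroke at far end)
β4 stroke→J2  (Se2 (Se) sets effort on bond)
β0 stroke→GY1  (J1: bond 3 brought effort, rest push out)
β6 stroke→R2  (0-jn J1 has e-setter on 3)
β1 stroke→GY1  (GY1 both-in/both-out from 0)
β2 stroke→J2  (J2: bond 1 brought flow, rest push out)
β5 stroke→J2  (J2: bond 1 brought flow, rest push out)

1  (C1 all integral)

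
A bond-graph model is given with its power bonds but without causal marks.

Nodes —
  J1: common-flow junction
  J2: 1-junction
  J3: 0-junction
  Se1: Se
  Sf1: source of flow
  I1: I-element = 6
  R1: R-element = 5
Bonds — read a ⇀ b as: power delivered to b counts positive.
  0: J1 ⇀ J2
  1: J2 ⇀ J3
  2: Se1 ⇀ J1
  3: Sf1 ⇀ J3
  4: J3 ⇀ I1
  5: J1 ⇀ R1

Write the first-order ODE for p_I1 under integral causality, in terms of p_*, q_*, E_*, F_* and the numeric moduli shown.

bond 2 stroke at J1  (Se1 (Se) sets effort on bond)
bond 3 stroke at Sf1  (Sf1 (Sf) sets flow on bond)
bond 4 stroke at I1  (I1 integral (f out))
bond 1 stroke at J3  (J3 needs exactly one e-in)
bond 0 stroke at J2  (J2 flow already set via bond 1)
bond 5 stroke at J1  (1-jn J1 has f-setter on 0)

dp_I1/dt = E_Se1 + 5*F_Sf1 - 5*p_I1/6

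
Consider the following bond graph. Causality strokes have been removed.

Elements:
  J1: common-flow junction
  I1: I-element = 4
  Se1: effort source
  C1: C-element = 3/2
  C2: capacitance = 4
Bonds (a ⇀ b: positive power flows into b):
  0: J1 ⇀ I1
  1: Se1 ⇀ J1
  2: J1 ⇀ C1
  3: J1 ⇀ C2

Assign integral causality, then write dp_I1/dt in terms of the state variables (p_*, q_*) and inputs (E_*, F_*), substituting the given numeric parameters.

#1 stroke at J1  (Se1 (Se) sets effort on bond)
#0 stroke at I1  (prefer integral on I1)
#2 stroke at J1  (1-jn J1 has f-setter on 0)
#3 stroke at J1  (J1: bond 0 brought flow, rest push out)

dp_I1/dt = E_Se1 - 2*q_C1/3 - q_C2/4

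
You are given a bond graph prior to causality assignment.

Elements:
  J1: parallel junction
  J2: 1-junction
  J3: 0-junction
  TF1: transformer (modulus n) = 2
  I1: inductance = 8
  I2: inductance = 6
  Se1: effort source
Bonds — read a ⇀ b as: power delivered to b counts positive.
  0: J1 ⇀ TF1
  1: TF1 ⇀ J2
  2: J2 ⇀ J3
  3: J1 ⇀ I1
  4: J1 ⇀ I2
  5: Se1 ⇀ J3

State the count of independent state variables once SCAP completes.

#5 →J3  (Se1 (Se) sets effort on bond)
#2 →J2  (J3 effort already set via bond 5)
#1 →TF1  (only one flow-in slot at J2)
#0 →J1  (TF1: transformer flips bond 1)
#3 →I1  (0-jn J1 has e-setter on 0)
#4 →I2  (J1: bond 0 brought effort, rest push out)

2  (I1, I2 all integral)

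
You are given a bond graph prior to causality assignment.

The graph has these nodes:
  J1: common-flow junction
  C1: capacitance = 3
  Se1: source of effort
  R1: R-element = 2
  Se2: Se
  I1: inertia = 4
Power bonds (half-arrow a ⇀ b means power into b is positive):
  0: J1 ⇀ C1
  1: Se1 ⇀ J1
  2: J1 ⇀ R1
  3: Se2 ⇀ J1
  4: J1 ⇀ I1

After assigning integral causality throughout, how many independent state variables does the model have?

bond 1 →J1  (Se1 fixes effort; stroke away)
bond 3 →J1  (Se2 fixes effort; stroke away)
bond 0 →J1  (prefer integral on C1)
bond 4 →I1  (I1: I, integral causality)
bond 2 →J1  (J1: bond 4 brought flow, rest push out)

2  (C1, I1 all integral)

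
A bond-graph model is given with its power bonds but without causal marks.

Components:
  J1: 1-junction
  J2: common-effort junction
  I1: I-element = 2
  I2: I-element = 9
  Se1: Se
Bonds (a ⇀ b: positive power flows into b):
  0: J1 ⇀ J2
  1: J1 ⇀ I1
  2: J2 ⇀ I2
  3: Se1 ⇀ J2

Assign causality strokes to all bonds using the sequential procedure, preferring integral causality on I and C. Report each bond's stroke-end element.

β0 stroke→J1
β1 stroke→I1
β2 stroke→I2
β3 stroke→J2

#3 →J2  (Se1 fixes effort; stroke away)
#0 →J1  (0-jn J2 has e-setter on 3)
#2 →I2  (common-e at J2 fixed by 3)
#1 →I1  (J1: last free bond brings flow in)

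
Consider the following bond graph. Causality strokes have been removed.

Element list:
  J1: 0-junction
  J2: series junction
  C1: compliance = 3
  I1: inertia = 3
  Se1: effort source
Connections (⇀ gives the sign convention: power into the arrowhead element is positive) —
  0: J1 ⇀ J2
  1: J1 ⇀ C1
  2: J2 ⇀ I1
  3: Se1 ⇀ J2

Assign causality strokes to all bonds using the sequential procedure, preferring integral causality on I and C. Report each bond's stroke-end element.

β3 stroke at J2  (Se1 fixes effort; stroke away)
β1 stroke at J1  (prefer integral on C1)
β0 stroke at J2  (0-jn J1 has e-setter on 1)
β2 stroke at I1  (closing 1-jn rule on J2)

bond 0 |J2
bond 1 |J1
bond 2 |I1
bond 3 |J2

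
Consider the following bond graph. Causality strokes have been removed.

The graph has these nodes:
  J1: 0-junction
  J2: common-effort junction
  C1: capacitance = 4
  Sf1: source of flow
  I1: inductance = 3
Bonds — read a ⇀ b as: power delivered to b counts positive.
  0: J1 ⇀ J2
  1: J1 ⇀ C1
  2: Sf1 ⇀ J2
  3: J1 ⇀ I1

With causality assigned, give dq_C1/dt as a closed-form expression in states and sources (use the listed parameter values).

bond 2 stroke→Sf1  (source Sf1 imposes f)
bond 0 stroke→J2  (only one effort-in slot at J2)
bond 1 stroke→J1  (C1 integral (e out))
bond 3 stroke→I1  (J1 effort already set via bond 1)

dq_C1/dt = F_Sf1 - p_I1/3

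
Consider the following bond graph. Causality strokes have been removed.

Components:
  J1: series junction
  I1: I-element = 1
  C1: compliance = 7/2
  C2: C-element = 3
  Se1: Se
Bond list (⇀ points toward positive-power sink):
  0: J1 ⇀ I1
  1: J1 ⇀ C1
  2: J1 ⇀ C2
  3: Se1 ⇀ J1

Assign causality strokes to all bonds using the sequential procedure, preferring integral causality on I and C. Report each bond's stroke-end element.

bond 3 stroke→J1  (source Se1 imposes e)
bond 0 stroke→I1  (I1 outputs flow p/I1)
bond 1 stroke→J1  (J1: bond 0 brought flow, rest push out)
bond 2 stroke→J1  (J1 flow already set via bond 0)

b0 stroke→I1
b1 stroke→J1
b2 stroke→J1
b3 stroke→J1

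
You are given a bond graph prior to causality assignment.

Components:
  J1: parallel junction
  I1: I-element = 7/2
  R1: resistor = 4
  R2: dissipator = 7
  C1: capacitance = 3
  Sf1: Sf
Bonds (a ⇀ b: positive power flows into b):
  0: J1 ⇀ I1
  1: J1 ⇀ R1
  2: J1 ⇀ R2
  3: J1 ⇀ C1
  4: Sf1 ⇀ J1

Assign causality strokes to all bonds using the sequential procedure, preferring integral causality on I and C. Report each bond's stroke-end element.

#0 stroke at I1
#1 stroke at R1
#2 stroke at R2
#3 stroke at J1
#4 stroke at Sf1

bond 4 →Sf1  (source Sf1 imposes f)
bond 0 →I1  (I1 integral (f out))
bond 3 →J1  (C1: C, integral causality)
bond 1 →R1  (0-jn J1 has e-setter on 3)
bond 2 →R2  (0-jn J1 has e-setter on 3)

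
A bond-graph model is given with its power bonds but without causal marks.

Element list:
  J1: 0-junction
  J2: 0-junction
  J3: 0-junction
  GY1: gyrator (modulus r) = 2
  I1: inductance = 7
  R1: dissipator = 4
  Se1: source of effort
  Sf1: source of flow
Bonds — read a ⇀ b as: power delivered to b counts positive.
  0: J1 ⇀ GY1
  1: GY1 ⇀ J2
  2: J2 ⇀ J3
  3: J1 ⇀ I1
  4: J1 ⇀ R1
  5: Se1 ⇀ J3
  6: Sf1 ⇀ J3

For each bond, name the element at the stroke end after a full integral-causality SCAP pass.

bond 5 →J3  (source Se1 imposes e)
bond 6 →Sf1  (Sf1 fixes flow; stroke at Sf1)
bond 2 →J2  (common-e at J3 fixed by 5)
bond 1 →GY1  (J2 effort already set via bond 2)
bond 0 →GY1  (through GY1, causality inverts; strokes same side of GY1)
bond 3 →I1  (I1 outputs flow p/I1)
bond 4 →J1  (J1 needs exactly one e-in)

bond 0 stroke→GY1
bond 1 stroke→GY1
bond 2 stroke→J2
bond 3 stroke→I1
bond 4 stroke→J1
bond 5 stroke→J3
bond 6 stroke→Sf1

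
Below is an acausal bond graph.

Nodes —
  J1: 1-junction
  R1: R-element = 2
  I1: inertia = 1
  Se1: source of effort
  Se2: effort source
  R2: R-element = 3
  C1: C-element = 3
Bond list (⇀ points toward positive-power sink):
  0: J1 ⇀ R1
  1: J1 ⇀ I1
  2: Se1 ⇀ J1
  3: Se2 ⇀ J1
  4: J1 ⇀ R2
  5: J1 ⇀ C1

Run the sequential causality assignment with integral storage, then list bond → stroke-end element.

bond 2 →J1  (Se1: effort source, stroke at far end)
bond 3 →J1  (source Se2 imposes e)
bond 1 →I1  (I1: I, integral causality)
bond 0 →J1  (1-jn J1 has f-setter on 1)
bond 4 →J1  (1-jn J1 has f-setter on 1)
bond 5 →J1  (J1 flow already set via bond 1)

β0 stroke→J1
β1 stroke→I1
β2 stroke→J1
β3 stroke→J1
β4 stroke→J1
β5 stroke→J1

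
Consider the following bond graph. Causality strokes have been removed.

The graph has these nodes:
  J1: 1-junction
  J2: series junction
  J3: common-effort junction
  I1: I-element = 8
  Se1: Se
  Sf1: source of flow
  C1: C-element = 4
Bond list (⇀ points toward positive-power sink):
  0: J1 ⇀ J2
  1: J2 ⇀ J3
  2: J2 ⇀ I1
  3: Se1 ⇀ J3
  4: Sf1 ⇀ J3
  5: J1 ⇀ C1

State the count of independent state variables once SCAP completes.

#3 stroke→J3  (Se1 fixes effort; stroke away)
#4 stroke→Sf1  (Sf1 fixes flow; stroke at Sf1)
#1 stroke→J2  (common-e at J3 fixed by 3)
#2 stroke→I1  (I1 outputs flow p/I1)
#0 stroke→J2  (J2 flow already set via bond 2)
#5 stroke→J1  (common-f at J1 fixed by 0)

2  (C1, I1 all integral)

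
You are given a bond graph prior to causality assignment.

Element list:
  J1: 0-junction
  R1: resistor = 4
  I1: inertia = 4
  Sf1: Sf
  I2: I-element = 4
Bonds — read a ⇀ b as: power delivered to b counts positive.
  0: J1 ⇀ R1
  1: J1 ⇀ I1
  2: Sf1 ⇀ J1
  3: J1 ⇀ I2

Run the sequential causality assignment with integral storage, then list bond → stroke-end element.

bond 2 stroke at Sf1  (source Sf1 imposes f)
bond 1 stroke at I1  (I1 outputs flow p/I1)
bond 3 stroke at I2  (I2 outputs flow p/I2)
bond 0 stroke at J1  (J1 needs exactly one e-in)

β0 →J1
β1 →I1
β2 →Sf1
β3 →I2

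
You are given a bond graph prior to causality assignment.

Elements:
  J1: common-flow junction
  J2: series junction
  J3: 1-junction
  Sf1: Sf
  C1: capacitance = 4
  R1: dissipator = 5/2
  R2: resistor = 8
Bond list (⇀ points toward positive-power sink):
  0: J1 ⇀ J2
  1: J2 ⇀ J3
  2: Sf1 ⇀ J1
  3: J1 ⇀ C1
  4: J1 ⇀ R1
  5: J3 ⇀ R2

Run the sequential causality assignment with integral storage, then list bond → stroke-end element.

β2 stroke at Sf1  (Sf1 fixes flow; stroke at Sf1)
β0 stroke at J1  (1-jn J1 has f-setter on 2)
β3 stroke at J1  (common-f at J1 fixed by 2)
β4 stroke at J1  (J1 flow already set via bond 2)
β1 stroke at J2  (1-jn J2 has f-setter on 0)
β5 stroke at J3  (J3 flow already set via bond 1)

bond 0 →J1
bond 1 →J2
bond 2 →Sf1
bond 3 →J1
bond 4 →J1
bond 5 →J3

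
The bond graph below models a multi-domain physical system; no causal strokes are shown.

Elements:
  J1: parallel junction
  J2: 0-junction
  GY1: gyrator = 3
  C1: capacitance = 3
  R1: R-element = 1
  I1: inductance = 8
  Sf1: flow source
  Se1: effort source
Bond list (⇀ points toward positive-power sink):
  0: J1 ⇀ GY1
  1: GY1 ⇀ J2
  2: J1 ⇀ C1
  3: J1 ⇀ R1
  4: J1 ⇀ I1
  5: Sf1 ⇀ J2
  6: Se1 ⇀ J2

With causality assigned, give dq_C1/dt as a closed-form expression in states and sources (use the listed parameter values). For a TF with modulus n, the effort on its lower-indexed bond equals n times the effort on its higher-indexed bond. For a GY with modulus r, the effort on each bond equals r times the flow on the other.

bond 5 stroke→Sf1  (Sf1 (Sf) sets flow on bond)
bond 6 stroke→J2  (Se1 (Se) sets effort on bond)
bond 1 stroke→GY1  (J2: bond 6 brought effort, rest push out)
bond 0 stroke→GY1  (GY1 both-in/both-out from 1)
bond 2 stroke→J1  (prefer integral on C1)
bond 3 stroke→R1  (common-e at J1 fixed by 2)
bond 4 stroke→I1  (0-jn J1 has e-setter on 2)

dq_C1/dt = -E_Se1/3 - p_I1/8 - q_C1/3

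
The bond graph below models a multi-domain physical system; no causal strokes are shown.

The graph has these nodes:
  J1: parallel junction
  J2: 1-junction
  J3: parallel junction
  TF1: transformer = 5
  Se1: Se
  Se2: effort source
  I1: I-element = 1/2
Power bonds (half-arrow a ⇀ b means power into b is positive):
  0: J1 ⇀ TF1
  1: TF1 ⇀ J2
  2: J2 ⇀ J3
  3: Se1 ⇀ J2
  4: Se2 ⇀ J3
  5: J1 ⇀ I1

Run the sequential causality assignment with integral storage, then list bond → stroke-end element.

bond 3 stroke at J2  (source Se1 imposes e)
bond 4 stroke at J3  (Se2 fixes effort; stroke away)
bond 2 stroke at J2  (0-jn J3 has e-setter on 4)
bond 1 stroke at TF1  (J2: last free bond brings flow in)
bond 0 stroke at J1  (through TF1, causality passes straight; one stroke at TF1)
bond 5 stroke at I1  (J1: bond 0 brought effort, rest push out)

#0 stroke→J1
#1 stroke→TF1
#2 stroke→J2
#3 stroke→J2
#4 stroke→J3
#5 stroke→I1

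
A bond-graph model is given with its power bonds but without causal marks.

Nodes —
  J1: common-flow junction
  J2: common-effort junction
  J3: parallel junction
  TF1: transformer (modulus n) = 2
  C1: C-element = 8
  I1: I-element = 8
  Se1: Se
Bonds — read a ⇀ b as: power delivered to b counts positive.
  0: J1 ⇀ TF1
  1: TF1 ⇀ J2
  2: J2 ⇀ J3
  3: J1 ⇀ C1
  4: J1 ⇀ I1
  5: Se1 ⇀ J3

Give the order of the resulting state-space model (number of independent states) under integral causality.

#5 stroke at J3  (Se1 fixes effort; stroke away)
#2 stroke at J2  (J3: bond 5 brought effort, rest push out)
#1 stroke at TF1  (common-e at J2 fixed by 2)
#0 stroke at J1  (TF TF1: opposite of bond 1)
#3 stroke at J1  (C1: C, integral causality)
#4 stroke at I1  (only one flow-in slot at J1)

2  (C1, I1 all integral)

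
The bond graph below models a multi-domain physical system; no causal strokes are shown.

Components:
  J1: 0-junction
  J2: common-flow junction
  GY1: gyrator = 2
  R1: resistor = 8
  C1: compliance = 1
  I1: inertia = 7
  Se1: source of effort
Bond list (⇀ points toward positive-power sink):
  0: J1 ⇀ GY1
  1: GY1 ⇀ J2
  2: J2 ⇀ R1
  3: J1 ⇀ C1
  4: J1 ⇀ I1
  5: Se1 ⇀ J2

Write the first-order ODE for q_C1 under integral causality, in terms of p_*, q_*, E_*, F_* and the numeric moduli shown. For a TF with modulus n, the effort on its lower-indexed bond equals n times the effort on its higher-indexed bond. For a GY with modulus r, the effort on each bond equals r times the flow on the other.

dq_C1/dt = E_Se1/2 - p_I1/7 - 2*q_C1

bond 5 →J2  (source Se1 imposes e)
bond 3 →J1  (prefer integral on C1)
bond 0 →GY1  (J1 effort already set via bond 3)
bond 4 →I1  (common-e at J1 fixed by 3)
bond 1 →GY1  (GY1: gyrator matches bond 0)
bond 2 →J2  (1-jn J2 has f-setter on 1)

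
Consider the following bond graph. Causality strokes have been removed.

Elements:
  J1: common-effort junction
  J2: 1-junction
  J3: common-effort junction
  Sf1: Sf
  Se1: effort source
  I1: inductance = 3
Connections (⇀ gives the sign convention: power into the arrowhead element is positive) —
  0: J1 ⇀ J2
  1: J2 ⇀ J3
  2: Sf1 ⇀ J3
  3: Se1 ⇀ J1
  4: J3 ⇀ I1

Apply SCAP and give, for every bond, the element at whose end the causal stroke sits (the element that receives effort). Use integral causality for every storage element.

bond 2 →Sf1  (Sf1: flow source, stroke at near end)
bond 3 →J1  (Se1 fixes effort; stroke away)
bond 0 →J2  (common-e at J1 fixed by 3)
bond 1 →J3  (J2 needs exactly one f-in)
bond 4 →I1  (J3: bond 1 brought effort, rest push out)

#0 stroke at J2
#1 stroke at J3
#2 stroke at Sf1
#3 stroke at J1
#4 stroke at I1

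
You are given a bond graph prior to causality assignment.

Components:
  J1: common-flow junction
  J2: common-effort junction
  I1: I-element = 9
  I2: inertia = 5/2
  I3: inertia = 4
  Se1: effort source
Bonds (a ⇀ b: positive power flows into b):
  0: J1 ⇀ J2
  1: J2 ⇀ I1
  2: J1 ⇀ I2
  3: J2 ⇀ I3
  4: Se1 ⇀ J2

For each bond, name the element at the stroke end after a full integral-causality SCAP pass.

#0 stroke→J1
#1 stroke→I1
#2 stroke→I2
#3 stroke→I3
#4 stroke→J2

#4 stroke at J2  (Se1 fixes effort; stroke away)
#0 stroke at J1  (J2 effort already set via bond 4)
#1 stroke at I1  (0-jn J2 has e-setter on 4)
#3 stroke at I3  (common-e at J2 fixed by 4)
#2 stroke at I2  (J1: last free bond brings flow in)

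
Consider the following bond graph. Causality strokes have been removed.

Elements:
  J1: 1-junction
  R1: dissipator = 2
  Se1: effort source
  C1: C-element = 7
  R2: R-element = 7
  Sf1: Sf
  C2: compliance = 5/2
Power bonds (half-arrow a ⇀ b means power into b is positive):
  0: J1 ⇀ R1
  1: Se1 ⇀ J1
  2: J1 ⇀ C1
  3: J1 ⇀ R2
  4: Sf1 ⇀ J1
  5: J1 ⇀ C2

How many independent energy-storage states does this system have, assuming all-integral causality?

2  (C1, C2 all integral)

b1 →J1  (Se1 (Se) sets effort on bond)
b4 →Sf1  (source Sf1 imposes f)
b0 →J1  (J1: bond 4 brought flow, rest push out)
b2 →J1  (J1 flow already set via bond 4)
b3 →J1  (1-jn J1 has f-setter on 4)
b5 →J1  (1-jn J1 has f-setter on 4)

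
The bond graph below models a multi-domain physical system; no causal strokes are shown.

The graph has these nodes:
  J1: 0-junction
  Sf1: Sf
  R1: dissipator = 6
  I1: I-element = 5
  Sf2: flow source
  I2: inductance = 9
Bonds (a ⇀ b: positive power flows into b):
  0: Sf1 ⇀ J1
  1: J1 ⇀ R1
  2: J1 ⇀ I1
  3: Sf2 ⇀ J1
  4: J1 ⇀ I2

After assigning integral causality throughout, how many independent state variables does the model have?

2  (I1, I2 all integral)

b0 |Sf1  (Sf1 (Sf) sets flow on bond)
b3 |Sf2  (Sf2: flow source, stroke at near end)
b2 |I1  (I1 integral (f out))
b4 |I2  (I2 integral (f out))
b1 |J1  (closing 0-jn rule on J1)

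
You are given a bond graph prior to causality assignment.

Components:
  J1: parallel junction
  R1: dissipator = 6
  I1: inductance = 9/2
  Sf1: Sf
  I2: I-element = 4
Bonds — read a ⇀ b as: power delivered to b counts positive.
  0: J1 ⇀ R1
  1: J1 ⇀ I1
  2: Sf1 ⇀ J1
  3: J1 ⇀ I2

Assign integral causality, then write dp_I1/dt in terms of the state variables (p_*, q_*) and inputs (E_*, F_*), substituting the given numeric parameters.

b2 |Sf1  (Sf1 (Sf) sets flow on bond)
b1 |I1  (I1: I, integral causality)
b3 |I2  (I2 outputs flow p/I2)
b0 |J1  (closing 0-jn rule on J1)

dp_I1/dt = 6*F_Sf1 - 4*p_I1/3 - 3*p_I2/2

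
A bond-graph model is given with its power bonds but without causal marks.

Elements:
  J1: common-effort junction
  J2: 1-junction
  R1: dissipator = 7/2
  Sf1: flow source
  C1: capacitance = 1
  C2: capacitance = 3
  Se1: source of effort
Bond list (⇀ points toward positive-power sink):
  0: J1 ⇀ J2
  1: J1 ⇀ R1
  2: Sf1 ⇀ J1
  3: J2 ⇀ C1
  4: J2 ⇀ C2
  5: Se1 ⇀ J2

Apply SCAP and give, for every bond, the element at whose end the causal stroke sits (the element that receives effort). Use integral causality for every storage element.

b0 →J1
b1 →R1
b2 →Sf1
b3 →J2
b4 →J2
b5 →J2

bond 2 stroke at Sf1  (Sf1 fixes flow; stroke at Sf1)
bond 5 stroke at J2  (Se1 (Se) sets effort on bond)
bond 3 stroke at J2  (prefer integral on C1)
bond 4 stroke at J2  (C2: C, integral causality)
bond 0 stroke at J1  (closing 1-jn rule on J2)
bond 1 stroke at R1  (common-e at J1 fixed by 0)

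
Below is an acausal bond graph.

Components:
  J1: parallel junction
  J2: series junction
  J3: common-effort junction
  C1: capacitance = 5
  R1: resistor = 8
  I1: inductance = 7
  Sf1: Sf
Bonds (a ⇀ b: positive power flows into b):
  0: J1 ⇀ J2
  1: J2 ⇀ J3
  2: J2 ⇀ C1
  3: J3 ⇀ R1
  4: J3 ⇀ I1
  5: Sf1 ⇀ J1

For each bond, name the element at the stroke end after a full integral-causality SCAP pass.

β0 →J1
β1 →J2
β2 →J2
β3 →J3
β4 →I1
β5 →Sf1

b5 |Sf1  (Sf1: flow source, stroke at near end)
b0 |J1  (J1: last free bond brings effort in)
b1 |J2  (J2 flow already set via bond 0)
b2 |J2  (1-jn J2 has f-setter on 0)
b4 |I1  (I1: I, integral causality)
b3 |J3  (only one effort-in slot at J3)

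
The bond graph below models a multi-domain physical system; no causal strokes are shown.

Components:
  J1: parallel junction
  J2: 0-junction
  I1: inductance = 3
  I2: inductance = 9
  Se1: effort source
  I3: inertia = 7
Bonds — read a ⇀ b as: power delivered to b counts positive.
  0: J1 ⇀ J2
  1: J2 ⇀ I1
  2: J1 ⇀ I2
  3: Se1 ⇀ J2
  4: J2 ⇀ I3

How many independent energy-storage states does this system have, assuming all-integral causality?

b3 |J2  (source Se1 imposes e)
b0 |J1  (0-jn J2 has e-setter on 3)
b1 |I1  (J2: bond 3 brought effort, rest push out)
b4 |I3  (J2 effort already set via bond 3)
b2 |I2  (J1 effort already set via bond 0)

3  (I1, I2, I3 all integral)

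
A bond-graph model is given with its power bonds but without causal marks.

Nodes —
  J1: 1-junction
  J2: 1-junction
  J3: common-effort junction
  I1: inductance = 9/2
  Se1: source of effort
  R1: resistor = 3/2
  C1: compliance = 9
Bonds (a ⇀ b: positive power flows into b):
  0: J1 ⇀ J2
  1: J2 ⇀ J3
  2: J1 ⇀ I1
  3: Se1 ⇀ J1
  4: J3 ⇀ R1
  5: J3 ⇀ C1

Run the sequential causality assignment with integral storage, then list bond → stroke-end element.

#3 →J1  (source Se1 imposes e)
#2 →I1  (I1 integral (f out))
#0 →J1  (J1: bond 2 brought flow, rest push out)
#1 →J2  (1-jn J2 has f-setter on 0)
#5 →J3  (C1: C, integral causality)
#4 →R1  (0-jn J3 has e-setter on 5)

#0 →J1
#1 →J2
#2 →I1
#3 →J1
#4 →R1
#5 →J3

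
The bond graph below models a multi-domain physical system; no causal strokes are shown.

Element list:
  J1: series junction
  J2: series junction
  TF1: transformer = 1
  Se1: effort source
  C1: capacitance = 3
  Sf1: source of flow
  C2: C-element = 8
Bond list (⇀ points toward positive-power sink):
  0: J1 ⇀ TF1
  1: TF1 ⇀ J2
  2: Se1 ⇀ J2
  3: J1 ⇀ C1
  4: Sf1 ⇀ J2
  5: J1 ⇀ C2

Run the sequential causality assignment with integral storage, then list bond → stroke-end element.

b2 stroke→J2  (Se1 fixes effort; stroke away)
b4 stroke→Sf1  (Sf1 (Sf) sets flow on bond)
b1 stroke→J2  (J2: bond 4 brought flow, rest push out)
b0 stroke→TF1  (TF1: transformer flips bond 1)
b3 stroke→J1  (1-jn J1 has f-setter on 0)
b5 stroke→J1  (J1 flow already set via bond 0)

bond 0 |TF1
bond 1 |J2
bond 2 |J2
bond 3 |J1
bond 4 |Sf1
bond 5 |J1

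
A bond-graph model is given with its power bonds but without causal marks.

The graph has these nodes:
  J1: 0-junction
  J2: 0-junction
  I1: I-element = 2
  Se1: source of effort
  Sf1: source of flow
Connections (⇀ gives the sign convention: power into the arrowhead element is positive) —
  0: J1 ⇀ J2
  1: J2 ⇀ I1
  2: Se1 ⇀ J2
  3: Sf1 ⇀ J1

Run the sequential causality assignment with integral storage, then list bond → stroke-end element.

b0 stroke→J1
b1 stroke→I1
b2 stroke→J2
b3 stroke→Sf1

b2 stroke at J2  (source Se1 imposes e)
b3 stroke at Sf1  (Sf1 fixes flow; stroke at Sf1)
b0 stroke at J1  (J1 needs exactly one e-in)
b1 stroke at I1  (J2: bond 2 brought effort, rest push out)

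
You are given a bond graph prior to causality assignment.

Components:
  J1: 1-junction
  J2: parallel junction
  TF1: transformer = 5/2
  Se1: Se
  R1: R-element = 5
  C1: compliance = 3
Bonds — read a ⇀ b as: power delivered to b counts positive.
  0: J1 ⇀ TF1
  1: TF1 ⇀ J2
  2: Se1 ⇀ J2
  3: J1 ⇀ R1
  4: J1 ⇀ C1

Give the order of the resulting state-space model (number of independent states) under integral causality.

bond 2 →J2  (Se1: effort source, stroke at far end)
bond 1 →TF1  (common-e at J2 fixed by 2)
bond 0 →J1  (TF1: transformer flips bond 1)
bond 4 →J1  (C1 outputs effort q/C1)
bond 3 →R1  (closing 1-jn rule on J1)

1  (C1 all integral)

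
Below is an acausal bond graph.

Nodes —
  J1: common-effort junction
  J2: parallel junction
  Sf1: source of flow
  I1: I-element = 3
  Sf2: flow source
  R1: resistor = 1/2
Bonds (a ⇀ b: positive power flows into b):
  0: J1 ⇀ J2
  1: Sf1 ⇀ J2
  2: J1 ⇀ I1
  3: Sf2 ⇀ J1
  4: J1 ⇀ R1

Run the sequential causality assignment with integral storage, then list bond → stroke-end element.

#1 stroke→Sf1  (Sf1: flow source, stroke at near end)
#3 stroke→Sf2  (source Sf2 imposes f)
#0 stroke→J2  (only one effort-in slot at J2)
#2 stroke→I1  (prefer integral on I1)
#4 stroke→J1  (J1: last free bond brings effort in)

b0 →J2
b1 →Sf1
b2 →I1
b3 →Sf2
b4 →J1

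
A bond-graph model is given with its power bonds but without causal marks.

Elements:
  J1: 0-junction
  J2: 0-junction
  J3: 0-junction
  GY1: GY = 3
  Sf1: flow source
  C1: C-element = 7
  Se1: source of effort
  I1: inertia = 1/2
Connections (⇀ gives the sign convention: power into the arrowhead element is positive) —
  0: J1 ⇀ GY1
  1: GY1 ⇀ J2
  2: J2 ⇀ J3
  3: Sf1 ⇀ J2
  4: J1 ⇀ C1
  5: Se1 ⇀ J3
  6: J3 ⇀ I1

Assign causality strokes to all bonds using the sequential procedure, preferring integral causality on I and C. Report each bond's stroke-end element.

#3 stroke→Sf1  (Sf1 fixes flow; stroke at Sf1)
#5 stroke→J3  (Se1: effort source, stroke at far end)
#2 stroke→J2  (J3: bond 5 brought effort, rest push out)
#6 stroke→I1  (0-jn J3 has e-setter on 5)
#1 stroke→GY1  (J2: bond 2 brought effort, rest push out)
#0 stroke→GY1  (GY GY1: same side as bond 1)
#4 stroke→J1  (only one effort-in slot at J1)

bond 0 →GY1
bond 1 →GY1
bond 2 →J2
bond 3 →Sf1
bond 4 →J1
bond 5 →J3
bond 6 →I1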